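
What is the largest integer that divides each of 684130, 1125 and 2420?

5

684130 = 2 · 5 · 37 · 43²; 1125 = 3² · 5³; 2420 = 2² · 5 · 11²
gcd takes min exponent of each prime: 5 = 5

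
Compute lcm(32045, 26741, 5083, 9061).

32045 = 5 · 13 · 17 · 29; 26741 = 11² · 13 · 17; 5083 = 13 · 17 · 23; 9061 = 13 · 17 · 41
lcm takes max exponent of each prime: 5 · 11² · 13 · 17 · 23 · 29 · 41 = 3656430635

3656430635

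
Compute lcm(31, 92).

2852

31 = 31; 92 = 2² · 23
max exponents: 2² · 23 · 31 = 2852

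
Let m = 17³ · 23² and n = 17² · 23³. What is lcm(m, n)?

max exponent per prime: 17³ · 23³ = 59776471

59776471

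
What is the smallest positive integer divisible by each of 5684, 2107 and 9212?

lcm(5684, 2107) = 5684·2107/gcd = 11976188/49 = 244412
lcm(244412, 9212) = 244412·9212/gcd = 2251523344/196 = 11487364

11487364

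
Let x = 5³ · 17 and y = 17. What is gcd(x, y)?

min exponent per shared prime: 17 = 17

17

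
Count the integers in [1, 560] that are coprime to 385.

Prime factors of 385: 5, 7, 11. Count integers ≤ 560 divisible by none of them.
By inclusion–exclusion: 560 − ⌊560/5⌋ − ⌊560/7⌋ − ⌊560/11⌋ + ⌊560/35⌋ + ⌊560/55⌋ + ⌊560/77⌋ − ⌊560/385⌋ = 350.

350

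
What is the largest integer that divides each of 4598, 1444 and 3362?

2

gcd(4598, 1444): 4598 = 3·1444 + 266; 1444 = 5·266 + 114; 266 = 2·114 + 38; 114 = 3·38 + 0 → 38
gcd(38, 3362): 3362 = 88·38 + 18; 38 = 2·18 + 2; 18 = 9·2 + 0 → 2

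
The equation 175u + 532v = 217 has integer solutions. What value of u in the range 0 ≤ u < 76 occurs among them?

59

Euclid: 532 = 3·175 + 7; 175 = 25·7 + 0 → gcd = 7; 217 = 7·31.
Back-substitution yields 175·(-3) + 532·(1) = 7, so one solution is u = -3·31 = -93, v = 1·31 = 31.
Solutions in u differ by 532/7 = 76; the one in [0, 76) is -93 mod 76 = 59.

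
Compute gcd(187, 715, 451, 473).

gcd(187, 715): 715 = 3·187 + 154; 187 = 1·154 + 33; 154 = 4·33 + 22; 33 = 1·22 + 11; 22 = 2·11 + 0 → 11
gcd(11, 451): 451 = 41·11 + 0 → 11
gcd(11, 473): 473 = 43·11 + 0 → 11

11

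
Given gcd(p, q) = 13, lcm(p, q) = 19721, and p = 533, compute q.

481

p·q = gcd·lcm = 13·19721 = 256373, so q = 256373/533 = 481.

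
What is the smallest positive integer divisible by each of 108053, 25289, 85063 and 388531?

7432209499

lcm(108053, 25289) = 108053·25289/gcd = 2732552317/2299 = 1188583
lcm(1188583, 85063) = 1188583·85063/gcd = 101104435729/2299 = 43977571
lcm(43977571, 388531) = 43977571·388531/gcd = 17086649638201/2299 = 7432209499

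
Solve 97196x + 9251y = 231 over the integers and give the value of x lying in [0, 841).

Euclid: 97196 = 10·9251 + 4686; 9251 = 1·4686 + 4565; 4686 = 1·4565 + 121; 4565 = 37·121 + 88; 121 = 1·88 + 33; 88 = 2·33 + 22; 33 = 1·22 + 11; 22 = 2·11 + 0 → gcd = 11; 231 = 11·21.
Back-substitution yields 97196·(306) + 9251·(-3215) = 11, so one solution is x = 306·21 = 6426, y = -3215·21 = -67515.
Solutions in x differ by 9251/11 = 841; the one in [0, 841) is 6426 mod 841 = 539.

539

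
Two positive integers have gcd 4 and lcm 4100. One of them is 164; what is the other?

m·n = gcd·lcm = 4·4100 = 16400, so n = 16400/164 = 100.

100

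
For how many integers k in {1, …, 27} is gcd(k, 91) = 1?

22

Prime factors of 91: 7, 13. Count integers ≤ 27 divisible by none of them.
By inclusion–exclusion: 27 − ⌊27/7⌋ − ⌊27/13⌋ + ⌊27/91⌋ = 22.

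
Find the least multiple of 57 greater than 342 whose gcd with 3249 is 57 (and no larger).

3249 = 57·57. Any k with gcd(k, 3249) = 57 is a multiple of 57, say 57s, with s coprime to 57.
Need s > 342/57, so s ≥ 7. First s ≥ 7 with gcd(s, 57) = 1 is s = 7. Thus k = 57·7 = 399.

399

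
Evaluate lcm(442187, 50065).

68538985

gcd first: 442187 = 8·50065 + 41667; 50065 = 1·41667 + 8398; 41667 = 4·8398 + 8075; 8398 = 1·8075 + 323; 8075 = 25·323 + 0 → gcd = 323
lcm = 442187·50065/gcd = 22138092155/323 = 68538985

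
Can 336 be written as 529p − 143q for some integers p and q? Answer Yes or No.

Yes

gcd(529, 143): 529 = 3·143 + 100; 143 = 1·100 + 43; 100 = 2·43 + 14; 43 = 3·14 + 1; 14 = 14·1 + 0 → 1
1 divides 336, so a solution exists.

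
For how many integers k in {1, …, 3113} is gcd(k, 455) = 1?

1971

Prime factors of 455: 5, 7, 13. Count integers ≤ 3113 divisible by none of them.
By inclusion–exclusion: 3113 − ⌊3113/5⌋ − ⌊3113/7⌋ − ⌊3113/13⌋ + ⌊3113/35⌋ + ⌊3113/65⌋ + ⌊3113/91⌋ − ⌊3113/455⌋ = 1971.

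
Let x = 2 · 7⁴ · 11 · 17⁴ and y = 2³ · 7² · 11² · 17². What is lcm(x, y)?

max exponent per prime: 2³ · 7⁴ · 11² · 17⁴ = 194116835528

194116835528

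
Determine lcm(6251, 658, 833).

6251 = 7 · 19 · 47; 658 = 2 · 7 · 47; 833 = 7² · 17
lcm takes max exponent of each prime: 2 · 7² · 17 · 19 · 47 = 1487738

1487738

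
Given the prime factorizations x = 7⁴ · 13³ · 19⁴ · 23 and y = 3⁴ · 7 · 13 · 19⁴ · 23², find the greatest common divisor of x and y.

min exponent per shared prime: 7 · 13 · 19⁴ · 23 = 272761853

272761853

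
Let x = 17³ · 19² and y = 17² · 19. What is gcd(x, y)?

min exponent per shared prime: 17² · 19 = 5491

5491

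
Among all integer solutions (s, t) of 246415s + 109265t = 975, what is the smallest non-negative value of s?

482

Euclid: 246415 = 2·109265 + 27885; 109265 = 3·27885 + 25610; 27885 = 1·25610 + 2275; 25610 = 11·2275 + 585; 2275 = 3·585 + 520; 585 = 1·520 + 65; 520 = 8·65 + 0 → gcd = 65; 975 = 65·15.
Back-substitution yields 246415·(-192) + 109265·(433) = 65, so one solution is s = -192·15 = -2880, t = 433·15 = 6495.
Solutions in s differ by 109265/65 = 1681; the one in [0, 1681) is -2880 mod 1681 = 482.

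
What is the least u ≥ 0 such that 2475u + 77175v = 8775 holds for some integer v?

Euclid: 77175 = 31·2475 + 450; 2475 = 5·450 + 225; 450 = 2·225 + 0 → gcd = 225; 8775 = 225·39.
Back-substitution yields 2475·(156) + 77175·(-5) = 225, so one solution is u = 156·39 = 6084, v = -5·39 = -195.
Solutions in u differ by 77175/225 = 343; the one in [0, 343) is 6084 mod 343 = 253.

253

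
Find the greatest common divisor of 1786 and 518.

1786 = 2 · 19 · 47
518 = 2 · 7 · 37
Common: 2 = 2

2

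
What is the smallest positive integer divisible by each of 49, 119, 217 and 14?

51646

49 = 7²; 119 = 7 · 17; 217 = 7 · 31; 14 = 2 · 7
lcm takes max exponent of each prime: 2 · 7² · 17 · 31 = 51646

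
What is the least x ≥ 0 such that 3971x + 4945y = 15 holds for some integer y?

990

Reduce mod 4945: 3971x ≡ 15 (mod 4945). With g = gcd(3971, 4945) = 1 dividing 15, divide through: 3971x ≡ 15 (mod 4945).
Since gcd(3971, 4945) = 1, x ≡ 15·(3971)⁻¹ ≡ 990 (mod 4945). Smallest non-negative: 990.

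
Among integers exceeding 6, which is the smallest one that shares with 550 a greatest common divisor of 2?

8

gcd(x, 550) = 2 forces 2 | x; write x = 2s. Then gcd(2s, 2·275) = 2·gcd(s, 275), so need gcd(s, 275) = 1.
2s > 6 gives s ≥ 4. The least s ≥ 4 coprime to 275 is 4, so x = 2·4 = 8.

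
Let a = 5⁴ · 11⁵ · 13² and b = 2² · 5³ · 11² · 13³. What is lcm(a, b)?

max exponent per prime: 2² · 5⁴ · 11⁵ · 13³ = 884572617500

884572617500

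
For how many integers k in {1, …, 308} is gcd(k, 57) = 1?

195

57 = 3·19. Inclusion–exclusion on these primes:
308 − ⌊308/3⌋ − ⌊308/19⌋ + ⌊308/57⌋ = 195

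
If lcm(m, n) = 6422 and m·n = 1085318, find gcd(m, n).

169

gcd·lcm = product, so gcd = 1085318/6422 = 169.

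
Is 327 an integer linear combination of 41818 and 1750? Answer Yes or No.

No

gcd(41818, 1750): 41818 = 23·1750 + 1568; 1750 = 1·1568 + 182; 1568 = 8·182 + 112; 182 = 1·112 + 70; 112 = 1·70 + 42; 70 = 1·42 + 28; 42 = 1·28 + 14; 28 = 2·14 + 0 → 14
14 does not divide 327, so a solution does not exist.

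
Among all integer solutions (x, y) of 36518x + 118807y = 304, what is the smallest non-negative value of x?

4802

gcd(36518, 118807) = 19 (Euclid: 118807 = 3·36518 + 9253; 36518 = 3·9253 + 8759; 9253 = 1·8759 + 494; 8759 = 17·494 + 361; 494 = 1·361 + 133; 361 = 2·133 + 95; 133 = 1·95 + 38; 95 = 2·38 + 19; 38 = 2·19 + 0), and 19 | 304.
Extended Euclid: 36518·(2645) + 118807·(-813) = 19. Scale by 16: x₀ = 42320.
General solution x = x₀ + 6253t; reducing mod 6253 gives x = 4802 (and y = -1476).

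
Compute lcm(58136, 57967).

19940648

58136 = 2³ · 13² · 43; 57967 = 7³ · 13²
max exponents: 2³ · 7³ · 13² · 43 = 19940648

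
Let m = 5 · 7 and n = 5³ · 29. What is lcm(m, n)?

25375

max exponent per prime: 5³ · 7 · 29 = 25375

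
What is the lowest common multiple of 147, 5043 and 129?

147 = 3 · 7²; 5043 = 3 · 41²; 129 = 3 · 43
lcm takes max exponent of each prime: 3 · 7² · 41² · 43 = 10625601

10625601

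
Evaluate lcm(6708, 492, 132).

6708 = 2² · 3 · 13 · 43; 492 = 2² · 3 · 41; 132 = 2² · 3 · 11
lcm takes max exponent of each prime: 2² · 3 · 11 · 13 · 41 · 43 = 3025308

3025308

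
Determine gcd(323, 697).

Euclid: 697 = 2·323 + 51; 323 = 6·51 + 17; 51 = 3·17 + 0. Last nonzero remainder: 17.

17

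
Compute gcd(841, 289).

Euclid: 841 = 2·289 + 263; 289 = 1·263 + 26; 263 = 10·26 + 3; 26 = 8·3 + 2; 3 = 1·2 + 1; 2 = 2·1 + 0. Last nonzero remainder: 1.

1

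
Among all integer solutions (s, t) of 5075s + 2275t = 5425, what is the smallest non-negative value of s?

gcd(5075, 2275) = 175 (Euclid: 5075 = 2·2275 + 525; 2275 = 4·525 + 175; 525 = 3·175 + 0), and 175 | 5425.
Extended Euclid: 5075·(-4) + 2275·(9) = 175. Scale by 31: s₀ = -124.
General solution s = s₀ + 13k; reducing mod 13 gives s = 6 (and t = -11).

6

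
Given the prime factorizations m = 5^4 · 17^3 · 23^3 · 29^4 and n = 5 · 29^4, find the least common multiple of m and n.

26424226365844375

max exponent per prime: 5^4 · 17^3 · 23^3 · 29^4 = 26424226365844375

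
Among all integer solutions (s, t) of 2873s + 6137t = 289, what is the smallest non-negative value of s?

77

Euclid: 6137 = 2·2873 + 391; 2873 = 7·391 + 136; 391 = 2·136 + 119; 136 = 1·119 + 17; 119 = 7·17 + 0 → gcd = 17; 289 = 17·17.
Back-substitution yields 2873·(47) + 6137·(-22) = 17, so one solution is s = 47·17 = 799, t = -22·17 = -374.
Solutions in s differ by 6137/17 = 361; the one in [0, 361) is 799 mod 361 = 77.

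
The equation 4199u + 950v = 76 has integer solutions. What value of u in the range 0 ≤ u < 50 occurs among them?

Reduce mod 950: 4199u ≡ 76 (mod 950). With g = gcd(4199, 950) = 19 dividing 76, divide through: 221u ≡ 4 (mod 50).
Since gcd(221, 50) = 1, u ≡ 4·(221)⁻¹ ≡ 24 (mod 50). Smallest non-negative: 24.

24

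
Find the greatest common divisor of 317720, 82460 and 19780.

20

gcd(317720, 82460): 317720 = 3·82460 + 70340; 82460 = 1·70340 + 12120; 70340 = 5·12120 + 9740; 12120 = 1·9740 + 2380; 9740 = 4·2380 + 220; 2380 = 10·220 + 180; 220 = 1·180 + 40; 180 = 4·40 + 20; 40 = 2·20 + 0 → 20
gcd(20, 19780): 19780 = 989·20 + 0 → 20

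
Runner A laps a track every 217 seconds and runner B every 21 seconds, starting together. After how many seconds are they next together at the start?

gcd first: 217 = 10·21 + 7; 21 = 3·7 + 0 → gcd = 7
lcm = 217·21/gcd = 4557/7 = 651

651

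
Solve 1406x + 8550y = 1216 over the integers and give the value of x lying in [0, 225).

gcd(1406, 8550) = 38 (Euclid: 8550 = 6·1406 + 114; 1406 = 12·114 + 38; 114 = 3·38 + 0), and 38 | 1216.
Extended Euclid: 1406·(73) + 8550·(-12) = 38. Scale by 32: x₀ = 2336.
General solution x = x₀ + 225t; reducing mod 225 gives x = 86 (and y = -14).

86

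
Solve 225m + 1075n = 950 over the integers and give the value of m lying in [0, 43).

9

gcd(225, 1075) = 25 (Euclid: 1075 = 4·225 + 175; 225 = 1·175 + 50; 175 = 3·50 + 25; 50 = 2·25 + 0), and 25 | 950.
Extended Euclid: 225·(-19) + 1075·(4) = 25. Scale by 38: m₀ = -722.
General solution m = m₀ + 43t; reducing mod 43 gives m = 9 (and n = -1).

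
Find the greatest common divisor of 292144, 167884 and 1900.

gcd(292144, 167884): 292144 = 1·167884 + 124260; 167884 = 1·124260 + 43624; 124260 = 2·43624 + 37012; 43624 = 1·37012 + 6612; 37012 = 5·6612 + 3952; 6612 = 1·3952 + 2660; 3952 = 1·2660 + 1292; 2660 = 2·1292 + 76; 1292 = 17·76 + 0 → 76
gcd(76, 1900): 1900 = 25·76 + 0 → 76

76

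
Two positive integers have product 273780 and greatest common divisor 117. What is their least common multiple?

For any two positive integers, gcd × lcm equals their product. Hence lcm = 273780 / 117 = 2340.

2340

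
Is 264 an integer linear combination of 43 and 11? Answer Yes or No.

Yes

gcd(43, 11): 43 = 3·11 + 10; 11 = 1·10 + 1; 10 = 10·1 + 0 → 1
1 divides 264, so a solution exists.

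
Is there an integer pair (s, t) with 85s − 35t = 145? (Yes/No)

gcd(85, 35): 85 = 2·35 + 15; 35 = 2·15 + 5; 15 = 3·5 + 0 → 5
5 divides 145, so a solution exists.

Yes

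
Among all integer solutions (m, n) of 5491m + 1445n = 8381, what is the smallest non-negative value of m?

1

Reduce mod 1445: 5491m ≡ 8381 (mod 1445). With g = gcd(5491, 1445) = 289 dividing 8381, divide through: 19m ≡ 29 (mod 5).
Since gcd(19, 5) = 1, m ≡ 29·(19)⁻¹ ≡ 1 (mod 5). Smallest non-negative: 1.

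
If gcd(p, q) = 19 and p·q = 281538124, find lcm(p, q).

14817796

Since gcd(p,q)·lcm(p,q) = pq, lcm = 281538124/19 = 14817796.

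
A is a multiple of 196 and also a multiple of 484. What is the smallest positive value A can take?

23716

196 = 2² · 7²; 484 = 2² · 11²
max exponents: 2² · 7² · 11² = 23716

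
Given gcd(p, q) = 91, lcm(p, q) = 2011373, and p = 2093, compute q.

Using pq = gcd(p,q)·lcm(p,q) = 91·2011373 = 183034943, we get q = 183034943/2093 = 87451.

87451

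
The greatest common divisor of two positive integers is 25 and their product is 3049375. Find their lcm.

121975

For any two positive integers, gcd × lcm equals their product. Hence lcm = 3049375 / 25 = 121975.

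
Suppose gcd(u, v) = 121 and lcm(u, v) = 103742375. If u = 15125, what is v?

829939

u·v = gcd·lcm = 121·103742375 = 12552827375, so v = 12552827375/15125 = 829939.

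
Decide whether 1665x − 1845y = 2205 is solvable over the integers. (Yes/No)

Yes

By Bézout, 1665x − 1845y = 2205 has integer solutions iff gcd(1665, 1845) | 2205.
Euclid: 1845 = 1·1665 + 180; 1665 = 9·180 + 45; 180 = 4·45 + 0. gcd = 45; 2205 mod 45 = 0. Yes.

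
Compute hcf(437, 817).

437 = 19 · 23
817 = 19 · 43
Common: 19 = 19

19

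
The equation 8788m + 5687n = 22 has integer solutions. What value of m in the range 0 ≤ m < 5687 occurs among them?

Euclid: 8788 = 1·5687 + 3101; 5687 = 1·3101 + 2586; 3101 = 1·2586 + 515; 2586 = 5·515 + 11; 515 = 46·11 + 9; 11 = 1·9 + 2; 9 = 4·2 + 1; 2 = 2·1 + 0 → gcd = 1; 22 = 1·22.
Back-substitution yields 8788·(2584) + 5687·(-3993) = 1, so one solution is m = 2584·22 = 56848, n = -3993·22 = -87846.
Solutions in m differ by 5687/1 = 5687; the one in [0, 5687) is 56848 mod 5687 = 5665.

5665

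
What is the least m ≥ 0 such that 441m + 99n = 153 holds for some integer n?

10

Reduce mod 99: 441m ≡ 153 (mod 99). With g = gcd(441, 99) = 9 dividing 153, divide through: 49m ≡ 17 (mod 11).
Since gcd(49, 11) = 1, m ≡ 17·(49)⁻¹ ≡ 10 (mod 11). Smallest non-negative: 10.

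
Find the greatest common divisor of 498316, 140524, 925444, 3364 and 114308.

498316 = 2² · 7 · 13 · 37²; 140524 = 2² · 19 · 43²; 925444 = 2² · 13² · 37²; 3364 = 2² · 29²; 114308 = 2² · 17 · 41²
gcd takes min exponent of each prime: 2² = 4

4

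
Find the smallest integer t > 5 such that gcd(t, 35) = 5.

10

gcd(t, 35) = 5 forces 5 | t; write t = 5s. Then gcd(5s, 5·7) = 5·gcd(s, 7), so need gcd(s, 7) = 1.
5s > 5 gives s ≥ 2. The least s ≥ 2 coprime to 7 is 2, so t = 5·2 = 10.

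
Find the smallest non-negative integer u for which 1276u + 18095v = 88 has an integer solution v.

Reduce mod 18095: 1276u ≡ 88 (mod 18095). With g = gcd(1276, 18095) = 11 dividing 88, divide through: 116u ≡ 8 (mod 1645).
Since gcd(116, 1645) = 1, u ≡ 8·(116)⁻¹ ≡ 1248 (mod 1645). Smallest non-negative: 1248.

1248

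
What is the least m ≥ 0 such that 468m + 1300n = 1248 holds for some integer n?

Euclid: 1300 = 2·468 + 364; 468 = 1·364 + 104; 364 = 3·104 + 52; 104 = 2·52 + 0 → gcd = 52; 1248 = 52·24.
Back-substitution yields 468·(-11) + 1300·(4) = 52, so one solution is m = -11·24 = -264, n = 4·24 = 96.
Solutions in m differ by 1300/52 = 25; the one in [0, 25) is -264 mod 25 = 11.

11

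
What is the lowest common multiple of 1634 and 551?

gcd first: 1634 = 2·551 + 532; 551 = 1·532 + 19; 532 = 28·19 + 0 → gcd = 19
lcm = 1634·551/gcd = 900334/19 = 47386

47386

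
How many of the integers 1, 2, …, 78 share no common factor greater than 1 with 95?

95 = 5·19. Inclusion–exclusion on these primes:
78 − ⌊78/5⌋ − ⌊78/19⌋ + ⌊78/95⌋ = 59

59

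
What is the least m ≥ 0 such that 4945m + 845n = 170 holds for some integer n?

73

Reduce mod 845: 4945m ≡ 170 (mod 845). With g = gcd(4945, 845) = 5 dividing 170, divide through: 989m ≡ 34 (mod 169).
Since gcd(989, 169) = 1, m ≡ 34·(989)⁻¹ ≡ 73 (mod 169). Smallest non-negative: 73.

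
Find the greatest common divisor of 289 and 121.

Euclid: 289 = 2·121 + 47; 121 = 2·47 + 27; 47 = 1·27 + 20; 27 = 1·20 + 7; 20 = 2·7 + 6; 7 = 1·6 + 1; 6 = 6·1 + 0. Last nonzero remainder: 1.

1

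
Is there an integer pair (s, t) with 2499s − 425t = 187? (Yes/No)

By Bézout, 2499s − 425t = 187 has integer solutions iff gcd(2499, 425) | 187.
Euclid: 2499 = 5·425 + 374; 425 = 1·374 + 51; 374 = 7·51 + 17; 51 = 3·17 + 0. gcd = 17; 187 mod 17 = 0. Yes.

Yes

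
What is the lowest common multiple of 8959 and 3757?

116467

gcd first: 8959 = 2·3757 + 1445; 3757 = 2·1445 + 867; 1445 = 1·867 + 578; 867 = 1·578 + 289; 578 = 2·289 + 0 → gcd = 289
lcm = 8959·3757/gcd = 33658963/289 = 116467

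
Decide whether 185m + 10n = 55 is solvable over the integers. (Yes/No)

By Bézout, 185m + 10n = 55 has integer solutions iff gcd(185, 10) | 55.
Euclid: 185 = 18·10 + 5; 10 = 2·5 + 0. gcd = 5; 55 mod 5 = 0. Yes.

Yes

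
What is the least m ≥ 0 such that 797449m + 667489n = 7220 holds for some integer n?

1130

gcd(797449, 667489) = 361 (Euclid: 797449 = 1·667489 + 129960; 667489 = 5·129960 + 17689; 129960 = 7·17689 + 6137; 17689 = 2·6137 + 5415; 6137 = 1·5415 + 722; 5415 = 7·722 + 361; 722 = 2·361 + 0), and 361 | 7220.
Extended Euclid: 797449·(-868) + 667489·(1037) = 361. Scale by 20: m₀ = -17360.
General solution m = m₀ + 1849t; reducing mod 1849 gives m = 1130 (and n = -1350).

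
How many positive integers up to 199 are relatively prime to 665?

130

665 = 5·7·19. Inclusion–exclusion on these primes:
199 − ⌊199/5⌋ − ⌊199/7⌋ − ⌊199/19⌋ + ⌊199/35⌋ + ⌊199/95⌋ + ⌊199/133⌋ − ⌊199/665⌋ = 130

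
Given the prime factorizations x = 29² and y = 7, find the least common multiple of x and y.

5887

max exponent per prime: 7 · 29² = 5887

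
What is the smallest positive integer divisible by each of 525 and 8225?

525 = 3 · 5² · 7; 8225 = 5² · 7 · 47
max exponents: 3 · 5² · 7 · 47 = 24675

24675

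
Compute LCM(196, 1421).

196 = 2² · 7²; 1421 = 7² · 29
max exponents: 2² · 7² · 29 = 5684

5684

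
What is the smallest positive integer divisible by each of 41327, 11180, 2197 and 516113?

238462713812180

41327 = 11 · 13 · 17²; 11180 = 2² · 5 · 13 · 43; 2197 = 13³; 516113 = 13 · 29 · 37²
lcm takes max exponent of each prime: 2² · 5 · 11 · 13³ · 17² · 29 · 37² · 43 = 238462713812180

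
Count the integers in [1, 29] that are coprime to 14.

13

Prime factors of 14: 2, 7. Count integers ≤ 29 divisible by none of them.
By inclusion–exclusion: 29 − ⌊29/2⌋ − ⌊29/7⌋ + ⌊29/14⌋ = 13.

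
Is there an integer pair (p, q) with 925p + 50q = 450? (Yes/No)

By Bézout, 925p + 50q = 450 has integer solutions iff gcd(925, 50) | 450.
Euclid: 925 = 18·50 + 25; 50 = 2·25 + 0. gcd = 25; 450 mod 25 = 0. Yes.

Yes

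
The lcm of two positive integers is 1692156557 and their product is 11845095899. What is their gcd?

7

gcd·lcm = product, so gcd = 11845095899/1692156557 = 7.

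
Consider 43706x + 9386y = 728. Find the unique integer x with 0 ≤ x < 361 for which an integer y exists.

58

gcd(43706, 9386) = 26 (Euclid: 43706 = 4·9386 + 6162; 9386 = 1·6162 + 3224; 6162 = 1·3224 + 2938; 3224 = 1·2938 + 286; 2938 = 10·286 + 78; 286 = 3·78 + 52; 78 = 1·52 + 26; 52 = 2·26 + 0), and 26 | 728.
Extended Euclid: 43706·(131) + 9386·(-610) = 26. Scale by 28: x₀ = 3668.
General solution x = x₀ + 361t; reducing mod 361 gives x = 58 (and y = -270).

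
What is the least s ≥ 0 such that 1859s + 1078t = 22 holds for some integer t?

Reduce mod 1078: 1859s ≡ 22 (mod 1078). With g = gcd(1859, 1078) = 11 dividing 22, divide through: 169s ≡ 2 (mod 98).
Since gcd(169, 98) = 1, s ≡ 2·(169)⁻¹ ≡ 58 (mod 98). Smallest non-negative: 58.

58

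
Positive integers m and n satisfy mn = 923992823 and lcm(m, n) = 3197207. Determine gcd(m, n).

289

From gcd × lcm = mn: gcd = 923992823 / 3197207 = 289.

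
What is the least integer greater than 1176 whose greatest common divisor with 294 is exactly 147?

1323

294 = 147·2. Any k with gcd(k, 294) = 147 is a multiple of 147, say 147s, with s coprime to 2.
Need s > 1176/147, so s ≥ 9. First s ≥ 9 with gcd(s, 2) = 1 is s = 9. Thus k = 147·9 = 1323.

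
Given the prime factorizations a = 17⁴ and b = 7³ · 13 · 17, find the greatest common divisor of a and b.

17

min exponent per shared prime: 17 = 17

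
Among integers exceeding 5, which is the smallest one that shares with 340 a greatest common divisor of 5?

Multiples of 5 above 5: 5·2, 5·3, … . Need the cofactor coprime to 340/5 = 68.
Checking s = 2, 3, … the first with gcd(s, 68) = 1 is s = 3, giving 15.

15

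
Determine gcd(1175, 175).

Euclid: 1175 = 6·175 + 125; 175 = 1·125 + 50; 125 = 2·50 + 25; 50 = 2·25 + 0. Last nonzero remainder: 25.

25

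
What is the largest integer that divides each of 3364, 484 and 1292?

4

gcd(3364, 484): 3364 = 6·484 + 460; 484 = 1·460 + 24; 460 = 19·24 + 4; 24 = 6·4 + 0 → 4
gcd(4, 1292): 1292 = 323·4 + 0 → 4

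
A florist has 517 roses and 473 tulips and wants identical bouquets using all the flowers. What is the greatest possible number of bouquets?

517 = 11 · 47
473 = 11 · 43
Common: 11 = 11

11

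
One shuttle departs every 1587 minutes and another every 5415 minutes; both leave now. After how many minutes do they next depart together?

2864535

gcd first: 5415 = 3·1587 + 654; 1587 = 2·654 + 279; 654 = 2·279 + 96; 279 = 2·96 + 87; 96 = 1·87 + 9; 87 = 9·9 + 6; 9 = 1·6 + 3; 6 = 2·3 + 0 → gcd = 3
lcm = 1587·5415/gcd = 8593605/3 = 2864535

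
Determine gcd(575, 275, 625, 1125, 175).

25

gcd(575, 275): 575 = 2·275 + 25; 275 = 11·25 + 0 → 25
gcd(25, 625): 625 = 25·25 + 0 → 25
gcd(25, 1125): 1125 = 45·25 + 0 → 25
gcd(25, 175): 175 = 7·25 + 0 → 25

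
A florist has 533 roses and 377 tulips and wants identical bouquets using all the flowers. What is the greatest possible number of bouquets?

13

533 = 13 · 41
377 = 13 · 29
Common: 13 = 13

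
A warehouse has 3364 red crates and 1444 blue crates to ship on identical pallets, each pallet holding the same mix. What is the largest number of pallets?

3364 = 2² · 29²
1444 = 2² · 19²
Common: 2² = 4

4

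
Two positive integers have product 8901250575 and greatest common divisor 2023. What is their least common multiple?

For any two positive integers, gcd × lcm equals their product. Hence lcm = 8901250575 / 2023 = 4400025.

4400025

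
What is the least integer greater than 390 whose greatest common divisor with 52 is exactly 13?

52 = 13·4. Any m with gcd(m, 52) = 13 is a multiple of 13, say 13s, with s coprime to 4.
Need s > 390/13, so s ≥ 31. First s ≥ 31 with gcd(s, 4) = 1 is s = 31. Thus m = 13·31 = 403.

403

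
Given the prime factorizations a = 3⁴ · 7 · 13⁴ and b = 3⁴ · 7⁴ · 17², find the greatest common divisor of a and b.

min exponent per shared prime: 3⁴ · 7 = 567

567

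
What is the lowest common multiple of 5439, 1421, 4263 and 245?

788655

5439 = 3 · 7² · 37; 1421 = 7² · 29; 4263 = 3 · 7² · 29; 245 = 5 · 7²
lcm takes max exponent of each prime: 3 · 5 · 7² · 29 · 37 = 788655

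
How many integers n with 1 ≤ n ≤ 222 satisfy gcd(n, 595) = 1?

143

Prime factors of 595: 5, 7, 17. Count integers ≤ 222 divisible by none of them.
By inclusion–exclusion: 222 − ⌊222/5⌋ − ⌊222/7⌋ − ⌊222/17⌋ + ⌊222/35⌋ + ⌊222/85⌋ + ⌊222/119⌋ − ⌊222/595⌋ = 143.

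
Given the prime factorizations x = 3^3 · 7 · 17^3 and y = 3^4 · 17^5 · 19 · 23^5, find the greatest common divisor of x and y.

132651

min exponent per shared prime: 3^3 · 17^3 = 132651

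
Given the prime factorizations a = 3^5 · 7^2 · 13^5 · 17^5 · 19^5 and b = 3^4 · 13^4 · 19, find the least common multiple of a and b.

15542888331662015235093

max exponent per prime: 3^5 · 7^2 · 13^5 · 17^5 · 19^5 = 15542888331662015235093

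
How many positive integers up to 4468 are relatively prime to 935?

935 = 5·11·17. Inclusion–exclusion on these primes:
4468 − ⌊4468/5⌋ − ⌊4468/11⌋ − ⌊4468/17⌋ + ⌊4468/55⌋ + ⌊4468/85⌋ + ⌊4468/187⌋ − ⌊4468/935⌋ = 3059

3059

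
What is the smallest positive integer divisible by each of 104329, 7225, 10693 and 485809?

104329 = 17² · 19²; 7225 = 5² · 17²; 10693 = 17² · 37; 485809 = 17² · 41²
lcm takes max exponent of each prime: 5² · 17² · 19² · 37 · 41² = 162223770325

162223770325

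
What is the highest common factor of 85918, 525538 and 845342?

gcd(85918, 525538): 525538 = 6·85918 + 10030; 85918 = 8·10030 + 5678; 10030 = 1·5678 + 4352; 5678 = 1·4352 + 1326; 4352 = 3·1326 + 374; 1326 = 3·374 + 204; 374 = 1·204 + 170; 204 = 1·170 + 34; 170 = 5·34 + 0 → 34
gcd(34, 845342): 845342 = 24863·34 + 0 → 34

34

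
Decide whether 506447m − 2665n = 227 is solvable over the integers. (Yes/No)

Yes

By Bézout, 506447m − 2665n = 227 has integer solutions iff gcd(506447, 2665) | 227.
Euclid: 506447 = 190·2665 + 97; 2665 = 27·97 + 46; 97 = 2·46 + 5; 46 = 9·5 + 1; 5 = 5·1 + 0. gcd = 1; 227 mod 1 = 0. Yes.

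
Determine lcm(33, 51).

33 = 3 · 11; 51 = 3 · 17
max exponents: 3 · 11 · 17 = 561

561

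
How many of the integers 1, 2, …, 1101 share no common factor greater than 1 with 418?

418 = 2·11·19. Inclusion–exclusion on these primes:
1101 − ⌊1101/2⌋ − ⌊1101/11⌋ − ⌊1101/19⌋ + ⌊1101/22⌋ + ⌊1101/38⌋ + ⌊1101/209⌋ − ⌊1101/418⌋ = 475

475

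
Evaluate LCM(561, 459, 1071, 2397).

561 = 3 · 11 · 17; 459 = 3³ · 17; 1071 = 3² · 7 · 17; 2397 = 3 · 17 · 47
lcm takes max exponent of each prime: 3³ · 7 · 11 · 17 · 47 = 1661121

1661121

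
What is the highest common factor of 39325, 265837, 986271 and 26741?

1573

39325 = 5² · 11² · 13; 265837 = 11² · 13³; 986271 = 3 · 11³ · 13 · 19; 26741 = 11² · 13 · 17
gcd takes min exponent of each prime: 11² · 13 = 1573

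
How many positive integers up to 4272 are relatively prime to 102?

1340

Prime factors of 102: 2, 3, 17. Count integers ≤ 4272 divisible by none of them.
By inclusion–exclusion: 4272 − ⌊4272/2⌋ − ⌊4272/3⌋ − ⌊4272/17⌋ + ⌊4272/6⌋ + ⌊4272/34⌋ + ⌊4272/51⌋ − ⌊4272/102⌋ = 1340.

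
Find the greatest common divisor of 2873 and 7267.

169

2873 = 13² · 17
7267 = 13² · 43
Common: 13² = 169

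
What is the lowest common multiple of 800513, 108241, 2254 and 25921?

1870896543586

800513 = 7² · 17 · 31²; 108241 = 7² · 47²; 2254 = 2 · 7² · 23; 25921 = 7² · 23²
lcm takes max exponent of each prime: 2 · 7² · 17 · 23² · 31² · 47² = 1870896543586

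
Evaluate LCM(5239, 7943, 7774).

11326718

5239 = 13² · 31; 7943 = 13² · 47; 7774 = 2 · 13² · 23
lcm takes max exponent of each prime: 2 · 13² · 23 · 31 · 47 = 11326718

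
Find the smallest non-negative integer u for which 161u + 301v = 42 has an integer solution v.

gcd(161, 301) = 7 (Euclid: 301 = 1·161 + 140; 161 = 1·140 + 21; 140 = 6·21 + 14; 21 = 1·14 + 7; 14 = 2·7 + 0), and 7 | 42.
Extended Euclid: 161·(15) + 301·(-8) = 7. Scale by 6: u₀ = 90.
General solution u = u₀ + 43t; reducing mod 43 gives u = 4 (and v = -2).

4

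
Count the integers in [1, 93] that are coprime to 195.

46

Prime factors of 195: 3, 5, 13. Count integers ≤ 93 divisible by none of them.
By inclusion–exclusion: 93 − ⌊93/3⌋ − ⌊93/5⌋ − ⌊93/13⌋ + ⌊93/15⌋ + ⌊93/39⌋ + ⌊93/65⌋ − ⌊93/195⌋ = 46.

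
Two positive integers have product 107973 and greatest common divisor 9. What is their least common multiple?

11997

For any two positive integers, gcd × lcm equals their product. Hence lcm = 107973 / 9 = 11997.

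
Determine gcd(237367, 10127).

Euclid: 237367 = 23·10127 + 4446; 10127 = 2·4446 + 1235; 4446 = 3·1235 + 741; 1235 = 1·741 + 494; 741 = 1·494 + 247; 494 = 2·247 + 0. Last nonzero remainder: 247.

247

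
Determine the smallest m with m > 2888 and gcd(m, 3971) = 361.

3971 = 361·11. Any m with gcd(m, 3971) = 361 is a multiple of 361, say 361s, with s coprime to 11.
Need s > 2888/361, so s ≥ 9. First s ≥ 9 with gcd(s, 11) = 1 is s = 9. Thus m = 361·9 = 3249.

3249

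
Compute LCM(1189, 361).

429229

gcd first: 1189 = 3·361 + 106; 361 = 3·106 + 43; 106 = 2·43 + 20; 43 = 2·20 + 3; 20 = 6·3 + 2; 3 = 1·2 + 1; 2 = 2·1 + 0 → gcd = 1
lcm = 1189·361/gcd = 429229/1 = 429229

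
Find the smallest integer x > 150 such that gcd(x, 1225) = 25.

Multiples of 25 above 150: 25·7, 25·8, … . Need the cofactor coprime to 1225/25 = 49.
Checking s = 7, 8, … the first with gcd(s, 49) = 1 is s = 8, giving 200.

200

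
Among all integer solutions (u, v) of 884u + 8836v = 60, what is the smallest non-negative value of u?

150

gcd(884, 8836) = 4 (Euclid: 8836 = 9·884 + 880; 884 = 1·880 + 4; 880 = 220·4 + 0), and 4 | 60.
Extended Euclid: 884·(10) + 8836·(-1) = 4. Scale by 15: u₀ = 150.
General solution u = u₀ + 2209t; reducing mod 2209 gives u = 150 (and v = -15).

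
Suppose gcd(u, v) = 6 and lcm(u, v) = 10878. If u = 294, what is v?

Using uv = gcd(u,v)·lcm(u,v) = 6·10878 = 65268, we get v = 65268/294 = 222.

222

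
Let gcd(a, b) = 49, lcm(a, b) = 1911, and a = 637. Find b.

147

Using ab = gcd(a,b)·lcm(a,b) = 49·1911 = 93639, we get b = 93639/637 = 147.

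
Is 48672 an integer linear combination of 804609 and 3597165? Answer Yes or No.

Yes

gcd(804609, 3597165): 3597165 = 4·804609 + 378729; 804609 = 2·378729 + 47151; 378729 = 8·47151 + 1521; 47151 = 31·1521 + 0 → 1521
1521 divides 48672, so a solution exists.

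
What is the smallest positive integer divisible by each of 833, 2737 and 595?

833 = 7² · 17; 2737 = 7 · 17 · 23; 595 = 5 · 7 · 17
lcm takes max exponent of each prime: 5 · 7² · 17 · 23 = 95795

95795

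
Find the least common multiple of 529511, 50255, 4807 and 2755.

15406122545

529511 = 19 · 29 · 31²; 50255 = 5 · 19 · 23²; 4807 = 11 · 19 · 23; 2755 = 5 · 19 · 29
lcm takes max exponent of each prime: 5 · 11 · 19 · 23² · 29 · 31² = 15406122545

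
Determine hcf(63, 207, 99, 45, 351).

gcd(63, 207): 207 = 3·63 + 18; 63 = 3·18 + 9; 18 = 2·9 + 0 → 9
gcd(9, 99): 99 = 11·9 + 0 → 9
gcd(9, 45): 45 = 5·9 + 0 → 9
gcd(9, 351): 351 = 39·9 + 0 → 9

9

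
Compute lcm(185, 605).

22385

gcd first: 605 = 3·185 + 50; 185 = 3·50 + 35; 50 = 1·35 + 15; 35 = 2·15 + 5; 15 = 3·5 + 0 → gcd = 5
lcm = 185·605/gcd = 111925/5 = 22385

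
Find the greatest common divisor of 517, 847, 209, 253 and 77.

11

517 = 11 · 47; 847 = 7 · 11²; 209 = 11 · 19; 253 = 11 · 23; 77 = 7 · 11
gcd takes min exponent of each prime: 11 = 11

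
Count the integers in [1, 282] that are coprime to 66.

66 = 2·3·11. Inclusion–exclusion on these primes:
282 − ⌊282/2⌋ − ⌊282/3⌋ − ⌊282/11⌋ + ⌊282/6⌋ + ⌊282/22⌋ + ⌊282/33⌋ − ⌊282/66⌋ = 85

85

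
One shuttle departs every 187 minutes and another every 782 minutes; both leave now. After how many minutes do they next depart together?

8602

gcd first: 782 = 4·187 + 34; 187 = 5·34 + 17; 34 = 2·17 + 0 → gcd = 17
lcm = 187·782/gcd = 146234/17 = 8602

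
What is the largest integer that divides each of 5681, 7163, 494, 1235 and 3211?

247

gcd(5681, 7163): 7163 = 1·5681 + 1482; 5681 = 3·1482 + 1235; 1482 = 1·1235 + 247; 1235 = 5·247 + 0 → 247
gcd(247, 494): 494 = 2·247 + 0 → 247
gcd(247, 1235): 1235 = 5·247 + 0 → 247
gcd(247, 3211): 3211 = 13·247 + 0 → 247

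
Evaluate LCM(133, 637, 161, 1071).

lcm(133, 637) = 133·637/gcd = 84721/7 = 12103
lcm(12103, 161) = 12103·161/gcd = 1948583/7 = 278369
lcm(278369, 1071) = 278369·1071/gcd = 298133199/7 = 42590457

42590457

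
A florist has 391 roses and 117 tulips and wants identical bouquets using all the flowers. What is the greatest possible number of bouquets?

391 = 17 · 23
117 = 3² · 13
Common: 1 = 1

1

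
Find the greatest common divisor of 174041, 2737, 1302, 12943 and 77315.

7

174041 = 7 · 23² · 47; 2737 = 7 · 17 · 23; 1302 = 2 · 3 · 7 · 31; 12943 = 7 · 43²; 77315 = 5 · 7 · 47²
gcd takes min exponent of each prime: 7 = 7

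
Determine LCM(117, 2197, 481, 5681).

319709637

117 = 3² · 13; 2197 = 13³; 481 = 13 · 37; 5681 = 13 · 19 · 23
lcm takes max exponent of each prime: 3² · 13³ · 19 · 23 · 37 = 319709637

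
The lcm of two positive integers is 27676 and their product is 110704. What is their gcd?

gcd·lcm = product, so gcd = 110704/27676 = 4.

4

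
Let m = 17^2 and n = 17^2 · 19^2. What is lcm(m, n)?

104329

max exponent per prime: 17^2 · 19^2 = 104329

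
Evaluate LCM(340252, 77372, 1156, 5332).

340252 = 2² · 11² · 19 · 37; 77372 = 2² · 23 · 29²; 1156 = 2² · 17²; 5332 = 2² · 31 · 43
lcm takes max exponent of each prime: 2² · 11² · 17² · 19 · 23 · 29² · 31 · 37 · 43 = 2535435172041332

2535435172041332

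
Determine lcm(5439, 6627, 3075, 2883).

5439 = 3 · 7² · 37; 6627 = 3 · 47²; 3075 = 3 · 5² · 41; 2883 = 3 · 31²
lcm takes max exponent of each prime: 3 · 5² · 7² · 31² · 37 · 41 · 47² = 11834830103775

11834830103775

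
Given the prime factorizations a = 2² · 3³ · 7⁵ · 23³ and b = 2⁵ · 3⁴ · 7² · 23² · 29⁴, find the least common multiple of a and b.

max exponent per prime: 2⁵ · 3⁴ · 7⁵ · 23³ · 29⁴ = 374887273046918688

374887273046918688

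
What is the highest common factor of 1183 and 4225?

169

Euclid: 4225 = 3·1183 + 676; 1183 = 1·676 + 507; 676 = 1·507 + 169; 507 = 3·169 + 0. Last nonzero remainder: 169.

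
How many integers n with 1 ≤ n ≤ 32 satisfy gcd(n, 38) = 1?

15

38 = 2·19. Inclusion–exclusion on these primes:
32 − ⌊32/2⌋ − ⌊32/19⌋ + ⌊32/38⌋ = 15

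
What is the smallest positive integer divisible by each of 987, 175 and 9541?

715575

987 = 3 · 7 · 47; 175 = 5² · 7; 9541 = 7 · 29 · 47
lcm takes max exponent of each prime: 3 · 5² · 7 · 29 · 47 = 715575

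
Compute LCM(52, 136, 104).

52 = 2² · 13; 136 = 2³ · 17; 104 = 2³ · 13
lcm takes max exponent of each prime: 2³ · 13 · 17 = 1768

1768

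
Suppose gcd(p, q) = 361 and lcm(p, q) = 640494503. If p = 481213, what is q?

p·q = gcd·lcm = 361·640494503 = 231218515583, so q = 231218515583/481213 = 480491.

480491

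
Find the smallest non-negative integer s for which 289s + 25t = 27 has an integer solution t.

Euclid: 289 = 11·25 + 14; 25 = 1·14 + 11; 14 = 1·11 + 3; 11 = 3·3 + 2; 3 = 1·2 + 1; 2 = 2·1 + 0 → gcd = 1; 27 = 1·27.
Back-substitution yields 289·(9) + 25·(-104) = 1, so one solution is s = 9·27 = 243, t = -104·27 = -2808.
Solutions in s differ by 25/1 = 25; the one in [0, 25) is 243 mod 25 = 18.

18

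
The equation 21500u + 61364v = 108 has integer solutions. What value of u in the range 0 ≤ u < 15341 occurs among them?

2720

Reduce mod 61364: 21500u ≡ 108 (mod 61364). With g = gcd(21500, 61364) = 4 dividing 108, divide through: 5375u ≡ 27 (mod 15341).
Since gcd(5375, 15341) = 1, u ≡ 27·(5375)⁻¹ ≡ 2720 (mod 15341). Smallest non-negative: 2720.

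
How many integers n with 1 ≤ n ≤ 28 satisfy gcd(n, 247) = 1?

247 = 13·19. Inclusion–exclusion on these primes:
28 − ⌊28/13⌋ − ⌊28/19⌋ + ⌊28/247⌋ = 25

25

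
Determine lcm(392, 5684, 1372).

79576

392 = 2³ · 7²; 5684 = 2² · 7² · 29; 1372 = 2² · 7³
lcm takes max exponent of each prime: 2³ · 7³ · 29 = 79576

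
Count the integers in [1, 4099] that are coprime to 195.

2019

Prime factors of 195: 3, 5, 13. Count integers ≤ 4099 divisible by none of them.
By inclusion–exclusion: 4099 − ⌊4099/3⌋ − ⌊4099/5⌋ − ⌊4099/13⌋ + ⌊4099/15⌋ + ⌊4099/39⌋ + ⌊4099/65⌋ − ⌊4099/195⌋ = 2019.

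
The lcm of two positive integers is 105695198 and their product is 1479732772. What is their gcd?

From gcd × lcm = pq: gcd = 1479732772 / 105695198 = 14.

14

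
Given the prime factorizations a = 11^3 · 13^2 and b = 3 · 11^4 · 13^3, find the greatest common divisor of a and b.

224939

min exponent per shared prime: 11^3 · 13^2 = 224939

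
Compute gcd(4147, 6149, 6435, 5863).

143

gcd(4147, 6149): 6149 = 1·4147 + 2002; 4147 = 2·2002 + 143; 2002 = 14·143 + 0 → 143
gcd(143, 6435): 6435 = 45·143 + 0 → 143
gcd(143, 5863): 5863 = 41·143 + 0 → 143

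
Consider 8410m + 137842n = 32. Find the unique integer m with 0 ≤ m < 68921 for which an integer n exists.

gcd(8410, 137842) = 2 (Euclid: 137842 = 16·8410 + 3282; 8410 = 2·3282 + 1846; 3282 = 1·1846 + 1436; 1846 = 1·1436 + 410; 1436 = 3·410 + 206; 410 = 1·206 + 204; 206 = 1·204 + 2; 204 = 102·2 + 0), and 2 | 32.
Extended Euclid: 8410·(-672) + 137842·(41) = 2. Scale by 16: m₀ = -10752.
General solution m = m₀ + 68921t; reducing mod 68921 gives m = 58169 (and n = -3549).

58169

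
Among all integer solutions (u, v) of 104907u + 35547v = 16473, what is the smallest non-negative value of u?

gcd(104907, 35547) = 867 (Euclid: 104907 = 2·35547 + 33813; 35547 = 1·33813 + 1734; 33813 = 19·1734 + 867; 1734 = 2·867 + 0), and 867 | 16473.
Extended Euclid: 104907·(20) + 35547·(-59) = 867. Scale by 19: u₀ = 380.
General solution u = u₀ + 41t; reducing mod 41 gives u = 11 (and v = -32).

11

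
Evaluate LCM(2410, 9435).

4547670

2410 = 2 · 5 · 241; 9435 = 3 · 5 · 17 · 37
max exponents: 2 · 3 · 5 · 17 · 37 · 241 = 4547670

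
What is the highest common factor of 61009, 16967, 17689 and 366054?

gcd(61009, 16967): 61009 = 3·16967 + 10108; 16967 = 1·10108 + 6859; 10108 = 1·6859 + 3249; 6859 = 2·3249 + 361; 3249 = 9·361 + 0 → 361
gcd(361, 17689): 17689 = 49·361 + 0 → 361
gcd(361, 366054): 366054 = 1014·361 + 0 → 361

361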